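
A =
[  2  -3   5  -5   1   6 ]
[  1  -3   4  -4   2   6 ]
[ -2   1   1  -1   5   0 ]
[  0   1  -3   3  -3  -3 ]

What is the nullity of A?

Row reduce to echelon form.
R2 ← R2 − (1/2)·R1: [0, -3/2, 3/2, -3/2, 3/2, 3]
R3 ← R3 + R1: [0, -2, 6, -6, 6, 6]
R3 ← R3 − (4/3)·R2: [0, 0, 4, -4, 4, 2]
R4 ← R4 + (2/3)·R2: [0, 0, -2, 2, -2, -1]
R4 ← R4 + (1/2)·R3: [0, 0, 0, 0, 0, 0]
3 nonzero rows, so rank(A) = 3.
A has 6 columns; by rank–nullity, nullity = 6 − 3 = 3.

3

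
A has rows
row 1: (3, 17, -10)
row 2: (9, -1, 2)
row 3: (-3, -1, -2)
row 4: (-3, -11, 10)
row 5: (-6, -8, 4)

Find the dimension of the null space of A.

0

Row reduce to echelon form.
R2 ← R2 − (3)·R1: [0, -52, 32]
R3 ← R3 + R1: [0, 16, -12]
R4 ← R4 + R1: [0, 6, 0]
R5 ← R5 + (2)·R1: [0, 26, -16]
R3 ← R3 + (4/13)·R2: [0, 0, -28/13]
R4 ← R4 + (3/26)·R2: [0, 0, 48/13]
R5 ← R5 + (1/2)·R2: [0, 0, 0]
R4 ← R4 + (12/7)·R3: [0, 0, 0]
3 nonzero rows, so rank(A) = 3.
A has 3 columns; by rank–nullity, nullity = 3 − 3 = 0.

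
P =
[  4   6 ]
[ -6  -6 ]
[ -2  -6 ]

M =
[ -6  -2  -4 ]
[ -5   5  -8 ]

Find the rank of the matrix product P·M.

2

First compute PM:
[[-54,  22, -64],
 [ 66, -18,  72],
 [ 42, -26,  56]]
Now row reduce the product.
R2 ← R2 + (11/9)·R1: [0, 80/9, -56/9]
R3 ← R3 + (7/9)·R1: [0, -80/9, 56/9]
R3 ← R3 + R2: [0, 0, 0]
2 nonzero rows, so rank(PM) = 2.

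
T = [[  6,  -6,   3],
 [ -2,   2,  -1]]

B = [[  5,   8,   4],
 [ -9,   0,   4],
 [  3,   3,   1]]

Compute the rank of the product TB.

1

First compute TB:
[[ 93,  57,   3],
 [-31, -19,  -1]]
Now row reduce the product.
R2 ← R2 + (1/3)·R1: [0, 0, 0]
1 nonzero row, so rank(TB) = 1.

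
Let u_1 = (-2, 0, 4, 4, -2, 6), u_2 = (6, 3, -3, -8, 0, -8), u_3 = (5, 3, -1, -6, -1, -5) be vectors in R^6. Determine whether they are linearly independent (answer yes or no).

no

Form the matrix with these vectors as rows and row reduce.
R2 ← R2 + (3)·R1: [0, 3, 9, 4, -6, 10]
R3 ← R3 + (5/2)·R1: [0, 3, 9, 4, -6, 10]
R3 ← R3 − R2: [0, 0, 0, 0, 0, 0]
2 nonzero rows, so the 3 vectors span a space of dimension 2.
Since 2 < 3, the vectors are linearly dependent.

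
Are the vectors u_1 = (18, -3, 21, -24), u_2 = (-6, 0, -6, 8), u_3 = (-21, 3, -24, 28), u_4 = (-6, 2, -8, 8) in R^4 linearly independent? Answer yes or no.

no

Form the matrix with these vectors as rows and row reduce.
R2 ← R2 + (1/3)·R1: [0, -1, 1, 0]
R3 ← R3 + (7/6)·R1: [0, -1/2, 1/2, 0]
R4 ← R4 + (1/3)·R1: [0, 1, -1, 0]
R3 ← R3 − (1/2)·R2: [0, 0, 0, 0]
R4 ← R4 + R2: [0, 0, 0, 0]
2 nonzero rows, so the 4 vectors span a space of dimension 2.
Since 2 < 4, the vectors are linearly dependent.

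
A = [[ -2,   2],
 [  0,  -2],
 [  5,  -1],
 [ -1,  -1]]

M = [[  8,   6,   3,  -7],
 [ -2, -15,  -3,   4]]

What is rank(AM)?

2

First compute AM:
[[-20, -42, -12,  22],
 [  4,  30,   6,  -8],
 [ 42,  45,  18, -39],
 [ -6,   9,   0,   3]]
Now row reduce the product.
R2 ← R2 + (1/5)·R1: [0, 108/5, 18/5, -18/5]
R3 ← R3 + (21/10)·R1: [0, -216/5, -36/5, 36/5]
R4 ← R4 − (3/10)·R1: [0, 108/5, 18/5, -18/5]
R3 ← R3 + (2)·R2: [0, 0, 0, 0]
R4 ← R4 − R2: [0, 0, 0, 0]
2 nonzero rows, so rank(AM) = 2.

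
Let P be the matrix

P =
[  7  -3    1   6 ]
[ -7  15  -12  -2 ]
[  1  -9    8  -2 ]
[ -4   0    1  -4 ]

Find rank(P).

2

Row reduce to echelon form.
R2 ← R2 + R1: [0, 12, -11, 4]
R3 ← R3 − (1/7)·R1: [0, -60/7, 55/7, -20/7]
R4 ← R4 + (4/7)·R1: [0, -12/7, 11/7, -4/7]
R3 ← R3 + (5/7)·R2: [0, 0, 0, 0]
R4 ← R4 + (1/7)·R2: [0, 0, 0, 0]
Echelon form has 2 nonzero rows, so rank(P) = 2.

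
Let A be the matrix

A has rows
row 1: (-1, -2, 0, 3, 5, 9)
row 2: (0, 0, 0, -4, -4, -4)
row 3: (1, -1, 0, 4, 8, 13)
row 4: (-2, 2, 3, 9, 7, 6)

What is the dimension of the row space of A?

4

Row reduce to echelon form.
R3 ← R3 + R1: [0, -3, 0, 7, 13, 22]
R4 ← R4 − (2)·R1: [0, 6, 3, 3, -3, -12]
Swap R2 ↔ R3
R4 ← R4 + (2)·R2: [0, 0, 3, 17, 23, 32]
Swap R3 ↔ R4
Echelon form has 4 nonzero rows, so rank(A) = 4.
The row space has dimension equal to the rank: 4.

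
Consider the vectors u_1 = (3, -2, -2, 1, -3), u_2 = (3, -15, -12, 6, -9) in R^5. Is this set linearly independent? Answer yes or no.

yes

Form the matrix with these vectors as rows and row reduce.
R2 ← R2 − R1: [0, -13, -10, 5, -6]
2 nonzero rows, so the 2 vectors span a space of dimension 2.
Since 2 = 2, the vectors are linearly independent.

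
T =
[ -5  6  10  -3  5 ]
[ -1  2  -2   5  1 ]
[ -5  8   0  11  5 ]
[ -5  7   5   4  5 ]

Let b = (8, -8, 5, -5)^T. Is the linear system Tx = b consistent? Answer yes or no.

no

Row reduce the augmented matrix [T | b].
R2 ← R2 − (1/5)·R1: [0, 4/5, -4, 28/5, 0, -48/5]
R3 ← R3 − R1: [0, 2, -10, 14, 0, -3]
R4 ← R4 − R1: [0, 1, -5, 7, 0, -13]
R3 ← R3 − (5/2)·R2: [0, 0, 0, 0, 0, 21]
R4 ← R4 − (5/4)·R2: [0, 0, 0, 0, 0, -1]
R4 ← R4 + (1/21)·R3: [0, 0, 0, 0, 0, 0]
The echelon form has 3 nonzero rows; the last pivot sits in the augmented column, so rank(T) = 2 but rank([T|b]) = 3.
Since the ranks differ, the system is inconsistent.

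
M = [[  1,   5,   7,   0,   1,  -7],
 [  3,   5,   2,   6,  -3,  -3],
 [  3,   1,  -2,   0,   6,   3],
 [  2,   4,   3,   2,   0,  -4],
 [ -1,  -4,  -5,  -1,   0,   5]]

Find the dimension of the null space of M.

Row reduce to echelon form.
R2 ← R2 − (3)·R1: [0, -10, -19, 6, -6, 18]
R3 ← R3 − (3)·R1: [0, -14, -23, 0, 3, 24]
R4 ← R4 − (2)·R1: [0, -6, -11, 2, -2, 10]
R5 ← R5 + R1: [0, 1, 2, -1, 1, -2]
R3 ← R3 − (7/5)·R2: [0, 0, 18/5, -42/5, 57/5, -6/5]
R4 ← R4 − (3/5)·R2: [0, 0, 2/5, -8/5, 8/5, -4/5]
R5 ← R5 + (1/10)·R2: [0, 0, 1/10, -2/5, 2/5, -1/5]
R4 ← R4 − (1/9)·R3: [0, 0, 0, -2/3, 1/3, -2/3]
R5 ← R5 − (1/36)·R3: [0, 0, 0, -1/6, 1/12, -1/6]
R5 ← R5 − (1/4)·R4: [0, 0, 0, 0, 0, 0]
4 nonzero rows, so rank(M) = 4.
M has 6 columns; by rank–nullity, nullity = 6 − 4 = 2.

2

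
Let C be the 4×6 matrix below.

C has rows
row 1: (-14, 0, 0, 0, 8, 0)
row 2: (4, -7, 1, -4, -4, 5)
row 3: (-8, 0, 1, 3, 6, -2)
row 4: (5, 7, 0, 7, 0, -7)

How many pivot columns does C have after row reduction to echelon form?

Row reduce to echelon form.
R2 ← R2 + (2/7)·R1: [0, -7, 1, -4, -12/7, 5]
R3 ← R3 − (4/7)·R1: [0, 0, 1, 3, 10/7, -2]
R4 ← R4 + (5/14)·R1: [0, 7, 0, 7, 20/7, -7]
R4 ← R4 + R2: [0, 0, 1, 3, 8/7, -2]
R4 ← R4 − R3: [0, 0, 0, 0, -2/7, 0]
Echelon form has 4 nonzero rows, so rank(C) = 4.
Each nonzero row contributes one pivot column: 4 pivot columns.

4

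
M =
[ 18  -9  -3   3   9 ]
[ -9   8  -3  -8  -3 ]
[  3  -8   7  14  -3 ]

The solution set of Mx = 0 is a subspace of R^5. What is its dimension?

Row reduce to echelon form.
R2 ← R2 + (1/2)·R1: [0, 7/2, -9/2, -13/2, 3/2]
R3 ← R3 − (1/6)·R1: [0, -13/2, 15/2, 27/2, -9/2]
R3 ← R3 + (13/7)·R2: [0, 0, -6/7, 10/7, -12/7]
3 nonzero rows, so rank(M) = 3.
M has 5 columns; by rank–nullity, nullity = 5 − 3 = 2.

2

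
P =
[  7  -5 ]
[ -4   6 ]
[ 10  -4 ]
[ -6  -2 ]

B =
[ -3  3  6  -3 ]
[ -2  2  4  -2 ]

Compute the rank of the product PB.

First compute PB:
[[-11,  11,  22, -11],
 [  0,   0,   0,   0],
 [-22,  22,  44, -22],
 [ 22, -22, -44,  22]]
Now row reduce the product.
R3 ← R3 − (2)·R1: [0, 0, 0, 0]
R4 ← R4 + (2)·R1: [0, 0, 0, 0]
1 nonzero row, so rank(PB) = 1.

1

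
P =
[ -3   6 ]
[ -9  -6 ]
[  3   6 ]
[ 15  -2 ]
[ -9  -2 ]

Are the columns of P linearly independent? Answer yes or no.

yes

Row reduce P to echelon form.
R2 ← R2 − (3)·R1: [0, -24]
R3 ← R3 + R1: [0, 12]
R4 ← R4 + (5)·R1: [0, 28]
R5 ← R5 − (3)·R1: [0, -20]
R3 ← R3 + (1/2)·R2: [0, 0]
R4 ← R4 + (7/6)·R2: [0, 0]
R5 ← R5 − (5/6)·R2: [0, 0]
2 pivots among 2 columns.
Every column is a pivot column, so the columns are linearly independent.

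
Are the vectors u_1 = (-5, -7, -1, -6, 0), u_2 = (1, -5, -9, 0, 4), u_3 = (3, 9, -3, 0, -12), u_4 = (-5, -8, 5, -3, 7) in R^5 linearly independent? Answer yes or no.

no

Form the matrix with these vectors as rows and row reduce.
R2 ← R2 + (1/5)·R1: [0, -32/5, -46/5, -6/5, 4]
R3 ← R3 + (3/5)·R1: [0, 24/5, -18/5, -18/5, -12]
R4 ← R4 − R1: [0, -1, 6, 3, 7]
R3 ← R3 + (3/4)·R2: [0, 0, -21/2, -9/2, -9]
R4 ← R4 − (5/32)·R2: [0, 0, 119/16, 51/16, 51/8]
R4 ← R4 + (17/24)·R3: [0, 0, 0, 0, 0]
3 nonzero rows, so the 4 vectors span a space of dimension 3.
Since 3 < 4, the vectors are linearly dependent.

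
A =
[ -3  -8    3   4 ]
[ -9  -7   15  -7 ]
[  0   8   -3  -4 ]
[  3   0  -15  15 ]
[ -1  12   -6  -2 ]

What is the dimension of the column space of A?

Row reduce to echelon form.
R2 ← R2 − (3)·R1: [0, 17, 6, -19]
R4 ← R4 + R1: [0, -8, -12, 19]
R5 ← R5 − (1/3)·R1: [0, 44/3, -7, -10/3]
R3 ← R3 − (8/17)·R2: [0, 0, -99/17, 84/17]
R4 ← R4 + (8/17)·R2: [0, 0, -156/17, 171/17]
R5 ← R5 − (44/51)·R2: [0, 0, -207/17, 222/17]
R4 ← R4 − (52/33)·R3: [0, 0, 0, 25/11]
R5 ← R5 − (23/11)·R3: [0, 0, 0, 30/11]
R5 ← R5 − (6/5)·R4: [0, 0, 0, 0]
Echelon form has 4 nonzero rows, so rank(A) = 4.
The column space has dimension equal to the rank: 4.

4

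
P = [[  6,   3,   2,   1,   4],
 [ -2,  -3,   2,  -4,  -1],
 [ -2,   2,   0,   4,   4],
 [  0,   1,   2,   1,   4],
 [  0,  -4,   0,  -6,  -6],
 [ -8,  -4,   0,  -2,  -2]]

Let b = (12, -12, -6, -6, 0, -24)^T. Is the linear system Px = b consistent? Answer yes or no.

yes

Row reduce the augmented matrix [P | b].
R2 ← R2 + (1/3)·R1: [0, -2, 8/3, -11/3, 1/3, -8]
R3 ← R3 + (1/3)·R1: [0, 3, 2/3, 13/3, 16/3, -2]
R6 ← R6 + (4/3)·R1: [0, 0, 8/3, -2/3, 10/3, -8]
R3 ← R3 + (3/2)·R2: [0, 0, 14/3, -7/6, 35/6, -14]
R4 ← R4 + (1/2)·R2: [0, 0, 10/3, -5/6, 25/6, -10]
R5 ← R5 − (2)·R2: [0, 0, -16/3, 4/3, -20/3, 16]
R4 ← R4 − (5/7)·R3: [0, 0, 0, 0, 0, 0]
R5 ← R5 + (8/7)·R3: [0, 0, 0, 0, 0, 0]
R6 ← R6 − (4/7)·R3: [0, 0, 0, 0, 0, 0]
The echelon form has 3 nonzero rows, and every pivot lies in the first 5 columns, so rank(P) = rank([P|b]) = 3.
The system is consistent.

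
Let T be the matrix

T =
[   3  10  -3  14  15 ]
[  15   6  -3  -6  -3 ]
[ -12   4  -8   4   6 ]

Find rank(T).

Row reduce to echelon form.
R2 ← R2 − (5)·R1: [0, -44, 12, -76, -78]
R3 ← R3 + (4)·R1: [0, 44, -20, 60, 66]
R3 ← R3 + R2: [0, 0, -8, -16, -12]
Echelon form has 3 nonzero rows, so rank(T) = 3.

3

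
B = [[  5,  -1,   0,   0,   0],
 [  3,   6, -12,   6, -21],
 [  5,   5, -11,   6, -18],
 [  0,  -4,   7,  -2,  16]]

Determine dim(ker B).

Row reduce to echelon form.
R2 ← R2 − (3/5)·R1: [0, 33/5, -12, 6, -21]
R3 ← R3 − R1: [0, 6, -11, 6, -18]
R3 ← R3 − (10/11)·R2: [0, 0, -1/11, 6/11, 12/11]
R4 ← R4 + (20/33)·R2: [0, 0, -3/11, 18/11, 36/11]
R4 ← R4 − (3)·R3: [0, 0, 0, 0, 0]
3 nonzero rows, so rank(B) = 3.
B has 5 columns; by rank–nullity, nullity = 5 − 3 = 2.

2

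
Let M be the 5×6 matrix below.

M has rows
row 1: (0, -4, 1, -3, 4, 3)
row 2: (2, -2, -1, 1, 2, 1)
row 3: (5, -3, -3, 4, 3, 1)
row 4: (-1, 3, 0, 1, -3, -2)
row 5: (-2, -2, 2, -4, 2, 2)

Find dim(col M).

2

Row reduce to echelon form.
Swap R1 ↔ R2
R3 ← R3 − (5/2)·R1: [0, 2, -1/2, 3/2, -2, -3/2]
R4 ← R4 + (1/2)·R1: [0, 2, -1/2, 3/2, -2, -3/2]
R5 ← R5 + R1: [0, -4, 1, -3, 4, 3]
R3 ← R3 + (1/2)·R2: [0, 0, 0, 0, 0, 0]
R4 ← R4 + (1/2)·R2: [0, 0, 0, 0, 0, 0]
R5 ← R5 − R2: [0, 0, 0, 0, 0, 0]
Echelon form has 2 nonzero rows, so rank(M) = 2.
The column space has dimension equal to the rank: 2.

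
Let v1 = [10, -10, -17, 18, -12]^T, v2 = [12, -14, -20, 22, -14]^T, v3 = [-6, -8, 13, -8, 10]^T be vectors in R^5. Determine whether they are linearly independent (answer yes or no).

Form the matrix with these vectors as rows and row reduce.
R2 ← R2 − (6/5)·R1: [0, -2, 2/5, 2/5, 2/5]
R3 ← R3 + (3/5)·R1: [0, -14, 14/5, 14/5, 14/5]
R3 ← R3 − (7)·R2: [0, 0, 0, 0, 0]
2 nonzero rows, so the 3 vectors span a space of dimension 2.
Since 2 < 3, the vectors are linearly dependent.

no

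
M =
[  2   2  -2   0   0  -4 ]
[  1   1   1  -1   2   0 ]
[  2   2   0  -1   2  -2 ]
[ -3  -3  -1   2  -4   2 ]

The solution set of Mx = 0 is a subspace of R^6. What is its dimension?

Row reduce to echelon form.
R2 ← R2 − (1/2)·R1: [0, 0, 2, -1, 2, 2]
R3 ← R3 − R1: [0, 0, 2, -1, 2, 2]
R4 ← R4 + (3/2)·R1: [0, 0, -4, 2, -4, -4]
R3 ← R3 − R2: [0, 0, 0, 0, 0, 0]
R4 ← R4 + (2)·R2: [0, 0, 0, 0, 0, 0]
2 nonzero rows, so rank(M) = 2.
M has 6 columns; by rank–nullity, nullity = 6 − 2 = 4.

4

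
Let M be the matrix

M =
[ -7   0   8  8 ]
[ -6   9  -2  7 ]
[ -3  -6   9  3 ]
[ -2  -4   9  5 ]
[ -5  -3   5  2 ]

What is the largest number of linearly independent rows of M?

Row reduce to echelon form.
R2 ← R2 − (6/7)·R1: [0, 9, -62/7, 1/7]
R3 ← R3 − (3/7)·R1: [0, -6, 39/7, -3/7]
R4 ← R4 − (2/7)·R1: [0, -4, 47/7, 19/7]
R5 ← R5 − (5/7)·R1: [0, -3, -5/7, -26/7]
R3 ← R3 + (2/3)·R2: [0, 0, -1/3, -1/3]
R4 ← R4 + (4/9)·R2: [0, 0, 25/9, 25/9]
R5 ← R5 + (1/3)·R2: [0, 0, -11/3, -11/3]
R4 ← R4 + (25/3)·R3: [0, 0, 0, 0]
R5 ← R5 − (11)·R3: [0, 0, 0, 0]
Echelon form has 3 nonzero rows, so rank(M) = 3.
The rank gives the maximum number of linearly independent rows: 3.

3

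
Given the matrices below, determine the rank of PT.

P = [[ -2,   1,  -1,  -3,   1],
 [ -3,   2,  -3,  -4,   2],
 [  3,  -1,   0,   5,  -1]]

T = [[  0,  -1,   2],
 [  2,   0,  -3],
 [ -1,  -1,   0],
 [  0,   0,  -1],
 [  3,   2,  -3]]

First compute PT:
[[  6,   5,  -7],
 [ 13,  10, -14],
 [ -5,  -5,   7]]
Now row reduce the product.
R2 ← R2 − (13/6)·R1: [0, -5/6, 7/6]
R3 ← R3 + (5/6)·R1: [0, -5/6, 7/6]
R3 ← R3 − R2: [0, 0, 0]
2 nonzero rows, so rank(PT) = 2.

2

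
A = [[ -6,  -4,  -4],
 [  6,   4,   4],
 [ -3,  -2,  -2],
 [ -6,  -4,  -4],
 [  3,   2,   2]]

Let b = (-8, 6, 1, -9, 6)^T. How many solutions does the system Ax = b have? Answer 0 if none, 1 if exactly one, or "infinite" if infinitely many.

Row reduce the augmented matrix [A | b].
R2 ← R2 + R1: [0, 0, 0, -2]
R3 ← R3 − (1/2)·R1: [0, 0, 0, 5]
R4 ← R4 − R1: [0, 0, 0, -1]
R5 ← R5 + (1/2)·R1: [0, 0, 0, 2]
R3 ← R3 + (5/2)·R2: [0, 0, 0, 0]
R4 ← R4 − (1/2)·R2: [0, 0, 0, 0]
R5 ← R5 + R2: [0, 0, 0, 0]
The echelon form has 2 nonzero rows; the last pivot sits in the augmented column, so rank(A) = 1 but rank([A|b]) = 2.
Since the ranks differ, the system is inconsistent.
It has no solutions.

0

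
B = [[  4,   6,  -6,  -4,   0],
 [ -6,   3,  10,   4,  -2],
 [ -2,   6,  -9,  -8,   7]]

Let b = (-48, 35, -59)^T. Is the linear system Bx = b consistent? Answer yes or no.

yes

Row reduce the augmented matrix [B | b].
R2 ← R2 + (3/2)·R1: [0, 12, 1, -2, -2, -37]
R3 ← R3 + (1/2)·R1: [0, 9, -12, -10, 7, -83]
R3 ← R3 − (3/4)·R2: [0, 0, -51/4, -17/2, 17/2, -221/4]
The echelon form has 3 nonzero rows, and every pivot lies in the first 5 columns, so rank(B) = rank([B|b]) = 3.
The system is consistent.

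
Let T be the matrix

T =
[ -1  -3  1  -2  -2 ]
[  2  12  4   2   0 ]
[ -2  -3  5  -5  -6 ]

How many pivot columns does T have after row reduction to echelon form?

2

Row reduce to echelon form.
R2 ← R2 + (2)·R1: [0, 6, 6, -2, -4]
R3 ← R3 − (2)·R1: [0, 3, 3, -1, -2]
R3 ← R3 − (1/2)·R2: [0, 0, 0, 0, 0]
Echelon form has 2 nonzero rows, so rank(T) = 2.
Each nonzero row contributes one pivot column: 2 pivot columns.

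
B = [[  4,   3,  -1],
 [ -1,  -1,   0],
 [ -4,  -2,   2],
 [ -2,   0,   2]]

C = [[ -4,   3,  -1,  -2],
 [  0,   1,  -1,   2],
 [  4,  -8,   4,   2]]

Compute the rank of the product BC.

First compute BC:
[[-20,  23, -11,  -4],
 [  4,  -4,   2,   0],
 [ 24, -30,  14,   8],
 [ 16, -22,  10,   8]]
Now row reduce the product.
R2 ← R2 + (1/5)·R1: [0, 3/5, -1/5, -4/5]
R3 ← R3 + (6/5)·R1: [0, -12/5, 4/5, 16/5]
R4 ← R4 + (4/5)·R1: [0, -18/5, 6/5, 24/5]
R3 ← R3 + (4)·R2: [0, 0, 0, 0]
R4 ← R4 + (6)·R2: [0, 0, 0, 0]
2 nonzero rows, so rank(BC) = 2.

2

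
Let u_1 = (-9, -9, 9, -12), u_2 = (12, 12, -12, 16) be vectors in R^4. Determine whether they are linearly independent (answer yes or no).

no

Form the matrix with these vectors as rows and row reduce.
R2 ← R2 + (4/3)·R1: [0, 0, 0, 0]
1 nonzero row, so the 2 vectors span a space of dimension 1.
Since 1 < 2, the vectors are linearly dependent.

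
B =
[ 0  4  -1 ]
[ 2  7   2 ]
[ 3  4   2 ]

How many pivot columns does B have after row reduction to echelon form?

Row reduce to echelon form.
Swap R1 ↔ R2
R3 ← R3 − (3/2)·R1: [0, -13/2, -1]
R3 ← R3 + (13/8)·R2: [0, 0, -21/8]
Echelon form has 3 nonzero rows, so rank(B) = 3.
Each nonzero row contributes one pivot column: 3 pivot columns.

3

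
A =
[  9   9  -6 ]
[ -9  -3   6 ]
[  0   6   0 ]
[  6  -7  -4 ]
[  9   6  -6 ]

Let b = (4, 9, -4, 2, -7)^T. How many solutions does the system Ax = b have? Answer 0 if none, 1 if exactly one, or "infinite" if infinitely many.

Row reduce the augmented matrix [A | b].
R2 ← R2 + R1: [0, 6, 0, 13]
R4 ← R4 − (2/3)·R1: [0, -13, 0, -2/3]
R5 ← R5 − R1: [0, -3, 0, -11]
R3 ← R3 − R2: [0, 0, 0, -17]
R4 ← R4 + (13/6)·R2: [0, 0, 0, 55/2]
R5 ← R5 + (1/2)·R2: [0, 0, 0, -9/2]
R4 ← R4 + (55/34)·R3: [0, 0, 0, 0]
R5 ← R5 − (9/34)·R3: [0, 0, 0, 0]
The echelon form has 3 nonzero rows; the last pivot sits in the augmented column, so rank(A) = 2 but rank([A|b]) = 3.
Since the ranks differ, the system is inconsistent.
It has no solutions.

0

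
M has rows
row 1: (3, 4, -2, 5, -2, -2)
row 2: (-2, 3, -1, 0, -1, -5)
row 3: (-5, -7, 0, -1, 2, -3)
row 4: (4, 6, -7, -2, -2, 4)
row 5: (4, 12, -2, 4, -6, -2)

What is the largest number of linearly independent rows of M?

Row reduce to echelon form.
R2 ← R2 + (2/3)·R1: [0, 17/3, -7/3, 10/3, -7/3, -19/3]
R3 ← R3 + (5/3)·R1: [0, -1/3, -10/3, 22/3, -4/3, -19/3]
R4 ← R4 − (4/3)·R1: [0, 2/3, -13/3, -26/3, 2/3, 20/3]
R5 ← R5 − (4/3)·R1: [0, 20/3, 2/3, -8/3, -10/3, 2/3]
R3 ← R3 + (1/17)·R2: [0, 0, -59/17, 128/17, -25/17, -114/17]
R4 ← R4 − (2/17)·R2: [0, 0, -69/17, -154/17, 16/17, 126/17]
R5 ← R5 − (20/17)·R2: [0, 0, 58/17, -112/17, -10/17, 138/17]
R4 ← R4 − (69/59)·R3: [0, 0, 0, -1054/59, 157/59, 900/59]
R5 ← R5 + (58/59)·R3: [0, 0, 0, 48/59, -120/59, 90/59]
R5 ← R5 + (24/527)·R4: [0, 0, 0, 0, -1008/527, 1170/527]
Echelon form has 5 nonzero rows, so rank(M) = 5.
The rank gives the maximum number of linearly independent rows: 5.

5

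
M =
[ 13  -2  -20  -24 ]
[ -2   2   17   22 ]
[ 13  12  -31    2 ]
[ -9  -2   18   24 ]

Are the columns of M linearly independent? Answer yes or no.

Row reduce M to echelon form.
R2 ← R2 + (2/13)·R1: [0, 22/13, 181/13, 238/13]
R3 ← R3 − R1: [0, 14, -11, 26]
R4 ← R4 + (9/13)·R1: [0, -44/13, 54/13, 96/13]
R3 ← R3 − (91/11)·R2: [0, 0, -1388/11, -1380/11]
R4 ← R4 + (2)·R2: [0, 0, 32, 44]
R4 ← R4 + (88/347)·R3: [0, 0, 0, 4228/347]
4 pivots among 4 columns.
Every column is a pivot column, so the columns are linearly independent.

yes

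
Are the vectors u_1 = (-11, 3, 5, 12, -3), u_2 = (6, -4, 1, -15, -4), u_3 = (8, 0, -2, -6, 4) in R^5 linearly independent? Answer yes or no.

Form the matrix with these vectors as rows and row reduce.
R2 ← R2 + (6/11)·R1: [0, -26/11, 41/11, -93/11, -62/11]
R3 ← R3 + (8/11)·R1: [0, 24/11, 18/11, 30/11, 20/11]
R3 ← R3 + (12/13)·R2: [0, 0, 66/13, -66/13, -44/13]
3 nonzero rows, so the 3 vectors span a space of dimension 3.
Since 3 = 3, the vectors are linearly independent.

yes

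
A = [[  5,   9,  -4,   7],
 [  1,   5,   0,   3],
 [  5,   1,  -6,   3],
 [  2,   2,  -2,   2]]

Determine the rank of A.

Row reduce to echelon form.
R2 ← R2 − (1/5)·R1: [0, 16/5, 4/5, 8/5]
R3 ← R3 − R1: [0, -8, -2, -4]
R4 ← R4 − (2/5)·R1: [0, -8/5, -2/5, -4/5]
R3 ← R3 + (5/2)·R2: [0, 0, 0, 0]
R4 ← R4 + (1/2)·R2: [0, 0, 0, 0]
Echelon form has 2 nonzero rows, so rank(A) = 2.

2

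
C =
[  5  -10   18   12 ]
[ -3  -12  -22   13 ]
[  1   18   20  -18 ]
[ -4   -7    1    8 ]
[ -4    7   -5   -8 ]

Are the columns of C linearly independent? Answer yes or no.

Row reduce C to echelon form.
R2 ← R2 + (3/5)·R1: [0, -18, -56/5, 101/5]
R3 ← R3 − (1/5)·R1: [0, 20, 82/5, -102/5]
R4 ← R4 + (4/5)·R1: [0, -15, 77/5, 88/5]
R5 ← R5 + (4/5)·R1: [0, -1, 47/5, 8/5]
R3 ← R3 + (10/9)·R2: [0, 0, 178/45, 92/45]
R4 ← R4 − (5/6)·R2: [0, 0, 371/15, 23/30]
R5 ← R5 − (1/18)·R2: [0, 0, 451/45, 43/90]
R4 ← R4 − (1113/178)·R3: [0, 0, 0, -2139/178]
R5 ← R5 − (451/178)·R3: [0, 0, 0, -837/178]
R5 ← R5 − (9/23)·R4: [0, 0, 0, 0]
4 pivots among 4 columns.
Every column is a pivot column, so the columns are linearly independent.

yes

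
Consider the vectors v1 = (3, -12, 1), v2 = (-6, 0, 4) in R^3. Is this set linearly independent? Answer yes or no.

yes

Form the matrix with these vectors as rows and row reduce.
R2 ← R2 + (2)·R1: [0, -24, 6]
2 nonzero rows, so the 2 vectors span a space of dimension 2.
Since 2 = 2, the vectors are linearly independent.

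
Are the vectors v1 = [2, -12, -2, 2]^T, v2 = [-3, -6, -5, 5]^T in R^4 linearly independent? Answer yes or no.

Form the matrix with these vectors as rows and row reduce.
R2 ← R2 + (3/2)·R1: [0, -24, -8, 8]
2 nonzero rows, so the 2 vectors span a space of dimension 2.
Since 2 = 2, the vectors are linearly independent.

yes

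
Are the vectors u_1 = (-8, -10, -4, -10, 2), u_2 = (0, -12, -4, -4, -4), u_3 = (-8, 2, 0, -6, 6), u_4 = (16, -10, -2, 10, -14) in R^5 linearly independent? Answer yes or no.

no

Form the matrix with these vectors as rows and row reduce.
R3 ← R3 − R1: [0, 12, 4, 4, 4]
R4 ← R4 + (2)·R1: [0, -30, -10, -10, -10]
R3 ← R3 + R2: [0, 0, 0, 0, 0]
R4 ← R4 − (5/2)·R2: [0, 0, 0, 0, 0]
2 nonzero rows, so the 4 vectors span a space of dimension 2.
Since 2 < 4, the vectors are linearly dependent.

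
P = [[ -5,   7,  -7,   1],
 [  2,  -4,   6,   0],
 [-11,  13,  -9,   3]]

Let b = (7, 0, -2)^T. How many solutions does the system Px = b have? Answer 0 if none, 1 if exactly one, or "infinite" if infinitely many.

0

Row reduce the augmented matrix [P | b].
R2 ← R2 + (2/5)·R1: [0, -6/5, 16/5, 2/5, 14/5]
R3 ← R3 − (11/5)·R1: [0, -12/5, 32/5, 4/5, -87/5]
R3 ← R3 − (2)·R2: [0, 0, 0, 0, -23]
The echelon form has 3 nonzero rows; the last pivot sits in the augmented column, so rank(P) = 2 but rank([P|b]) = 3.
Since the ranks differ, the system is inconsistent.
It has no solutions.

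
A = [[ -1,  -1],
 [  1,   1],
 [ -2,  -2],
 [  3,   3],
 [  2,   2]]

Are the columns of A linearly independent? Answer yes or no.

Row reduce A to echelon form.
R2 ← R2 + R1: [0, 0]
R3 ← R3 − (2)·R1: [0, 0]
R4 ← R4 + (3)·R1: [0, 0]
R5 ← R5 + (2)·R1: [0, 0]
1 pivot among 2 columns.
Only 1 < 2 pivot columns, so the columns are linearly dependent.

no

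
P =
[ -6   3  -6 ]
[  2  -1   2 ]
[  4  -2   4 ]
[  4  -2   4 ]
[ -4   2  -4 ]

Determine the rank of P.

1

Row reduce to echelon form.
R2 ← R2 + (1/3)·R1: [0, 0, 0]
R3 ← R3 + (2/3)·R1: [0, 0, 0]
R4 ← R4 + (2/3)·R1: [0, 0, 0]
R5 ← R5 − (2/3)·R1: [0, 0, 0]
Echelon form has 1 nonzero row, so rank(P) = 1.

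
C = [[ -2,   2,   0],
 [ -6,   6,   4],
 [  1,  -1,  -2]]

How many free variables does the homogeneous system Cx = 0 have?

1

Row reduce to echelon form.
R2 ← R2 − (3)·R1: [0, 0, 4]
R3 ← R3 + (1/2)·R1: [0, 0, -2]
R3 ← R3 + (1/2)·R2: [0, 0, 0]
2 nonzero rows, so rank(C) = 2.
C has 3 columns; by rank–nullity, nullity = 3 − 2 = 1.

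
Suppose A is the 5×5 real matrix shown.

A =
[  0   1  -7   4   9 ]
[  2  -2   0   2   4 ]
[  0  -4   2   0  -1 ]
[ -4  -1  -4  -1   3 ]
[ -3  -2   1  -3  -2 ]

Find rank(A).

4

Row reduce to echelon form.
Swap R1 ↔ R2
R4 ← R4 + (2)·R1: [0, -5, -4, 3, 11]
R5 ← R5 + (3/2)·R1: [0, -5, 1, 0, 4]
R3 ← R3 + (4)·R2: [0, 0, -26, 16, 35]
R4 ← R4 + (5)·R2: [0, 0, -39, 23, 56]
R5 ← R5 + (5)·R2: [0, 0, -34, 20, 49]
R4 ← R4 − (3/2)·R3: [0, 0, 0, -1, 7/2]
R5 ← R5 − (17/13)·R3: [0, 0, 0, -12/13, 42/13]
R5 ← R5 − (12/13)·R4: [0, 0, 0, 0, 0]
Echelon form has 4 nonzero rows, so rank(A) = 4.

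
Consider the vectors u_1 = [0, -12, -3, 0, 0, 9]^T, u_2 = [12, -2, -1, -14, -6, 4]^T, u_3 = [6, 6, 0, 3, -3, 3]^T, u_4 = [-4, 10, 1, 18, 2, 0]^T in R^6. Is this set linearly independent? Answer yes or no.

no

Form the matrix with these vectors as rows and row reduce.
Swap R1 ↔ R2
R3 ← R3 − (1/2)·R1: [0, 7, 1/2, 10, 0, 1]
R4 ← R4 + (1/3)·R1: [0, 28/3, 2/3, 40/3, 0, 4/3]
R3 ← R3 + (7/12)·R2: [0, 0, -5/4, 10, 0, 25/4]
R4 ← R4 + (7/9)·R2: [0, 0, -5/3, 40/3, 0, 25/3]
R4 ← R4 − (4/3)·R3: [0, 0, 0, 0, 0, 0]
3 nonzero rows, so the 4 vectors span a space of dimension 3.
Since 3 < 4, the vectors are linearly dependent.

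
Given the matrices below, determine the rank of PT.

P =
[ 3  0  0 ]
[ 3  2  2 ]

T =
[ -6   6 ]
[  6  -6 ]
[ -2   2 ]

1

First compute PT:
[[-18,  18],
 [-10,  10]]
Now row reduce the product.
R2 ← R2 − (5/9)·R1: [0, 0]
1 nonzero row, so rank(PT) = 1.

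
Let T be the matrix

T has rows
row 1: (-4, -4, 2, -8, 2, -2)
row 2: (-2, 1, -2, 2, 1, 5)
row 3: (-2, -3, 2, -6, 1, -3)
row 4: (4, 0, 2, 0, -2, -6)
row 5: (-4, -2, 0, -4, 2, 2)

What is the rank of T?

Row reduce to echelon form.
R2 ← R2 − (1/2)·R1: [0, 3, -3, 6, 0, 6]
R3 ← R3 − (1/2)·R1: [0, -1, 1, -2, 0, -2]
R4 ← R4 + R1: [0, -4, 4, -8, 0, -8]
R5 ← R5 − R1: [0, 2, -2, 4, 0, 4]
R3 ← R3 + (1/3)·R2: [0, 0, 0, 0, 0, 0]
R4 ← R4 + (4/3)·R2: [0, 0, 0, 0, 0, 0]
R5 ← R5 − (2/3)·R2: [0, 0, 0, 0, 0, 0]
Echelon form has 2 nonzero rows, so rank(T) = 2.

2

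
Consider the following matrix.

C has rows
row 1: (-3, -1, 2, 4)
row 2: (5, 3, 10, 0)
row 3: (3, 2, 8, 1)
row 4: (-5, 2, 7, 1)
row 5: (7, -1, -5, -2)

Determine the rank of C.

Row reduce to echelon form.
R2 ← R2 + (5/3)·R1: [0, 4/3, 40/3, 20/3]
R3 ← R3 + R1: [0, 1, 10, 5]
R4 ← R4 − (5/3)·R1: [0, 11/3, 11/3, -17/3]
R5 ← R5 + (7/3)·R1: [0, -10/3, -1/3, 22/3]
R3 ← R3 − (3/4)·R2: [0, 0, 0, 0]
R4 ← R4 − (11/4)·R2: [0, 0, -33, -24]
R5 ← R5 + (5/2)·R2: [0, 0, 33, 24]
Swap R3 ↔ R4
R5 ← R5 + R3: [0, 0, 0, 0]
Echelon form has 3 nonzero rows, so rank(C) = 3.

3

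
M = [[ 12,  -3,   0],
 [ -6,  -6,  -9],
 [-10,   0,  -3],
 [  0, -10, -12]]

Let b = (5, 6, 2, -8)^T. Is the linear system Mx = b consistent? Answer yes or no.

no

Row reduce the augmented matrix [M | b].
R2 ← R2 + (1/2)·R1: [0, -15/2, -9, 17/2]
R3 ← R3 + (5/6)·R1: [0, -5/2, -3, 37/6]
R3 ← R3 − (1/3)·R2: [0, 0, 0, 10/3]
R4 ← R4 − (4/3)·R2: [0, 0, 0, -58/3]
R4 ← R4 + (29/5)·R3: [0, 0, 0, 0]
The echelon form has 3 nonzero rows; the last pivot sits in the augmented column, so rank(M) = 2 but rank([M|b]) = 3.
Since the ranks differ, the system is inconsistent.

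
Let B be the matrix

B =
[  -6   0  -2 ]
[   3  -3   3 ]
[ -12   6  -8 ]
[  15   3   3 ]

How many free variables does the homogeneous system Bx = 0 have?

1

Row reduce to echelon form.
R2 ← R2 + (1/2)·R1: [0, -3, 2]
R3 ← R3 − (2)·R1: [0, 6, -4]
R4 ← R4 + (5/2)·R1: [0, 3, -2]
R3 ← R3 + (2)·R2: [0, 0, 0]
R4 ← R4 + R2: [0, 0, 0]
2 nonzero rows, so rank(B) = 2.
B has 3 columns; by rank–nullity, nullity = 3 − 2 = 1.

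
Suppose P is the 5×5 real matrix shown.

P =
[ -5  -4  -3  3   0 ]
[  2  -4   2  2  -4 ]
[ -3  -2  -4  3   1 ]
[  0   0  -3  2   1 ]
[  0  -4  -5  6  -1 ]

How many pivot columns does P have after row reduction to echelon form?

Row reduce to echelon form.
R2 ← R2 + (2/5)·R1: [0, -28/5, 4/5, 16/5, -4]
R3 ← R3 − (3/5)·R1: [0, 2/5, -11/5, 6/5, 1]
R3 ← R3 + (1/14)·R2: [0, 0, -15/7, 10/7, 5/7]
R5 ← R5 − (5/7)·R2: [0, 0, -39/7, 26/7, 13/7]
R4 ← R4 − (7/5)·R3: [0, 0, 0, 0, 0]
R5 ← R5 − (13/5)·R3: [0, 0, 0, 0, 0]
Echelon form has 3 nonzero rows, so rank(P) = 3.
Each nonzero row contributes one pivot column: 3 pivot columns.

3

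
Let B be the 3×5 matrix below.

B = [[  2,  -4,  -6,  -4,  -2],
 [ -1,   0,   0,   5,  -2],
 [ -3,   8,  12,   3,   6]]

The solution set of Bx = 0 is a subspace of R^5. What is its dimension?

Row reduce to echelon form.
R2 ← R2 + (1/2)·R1: [0, -2, -3, 3, -3]
R3 ← R3 + (3/2)·R1: [0, 2, 3, -3, 3]
R3 ← R3 + R2: [0, 0, 0, 0, 0]
2 nonzero rows, so rank(B) = 2.
B has 5 columns; by rank–nullity, nullity = 5 − 2 = 3.

3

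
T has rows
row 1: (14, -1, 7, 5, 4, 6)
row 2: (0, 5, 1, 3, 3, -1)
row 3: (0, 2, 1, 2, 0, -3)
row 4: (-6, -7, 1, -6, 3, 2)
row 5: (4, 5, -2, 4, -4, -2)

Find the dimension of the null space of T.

Row reduce to echelon form.
R4 ← R4 + (3/7)·R1: [0, -52/7, 4, -27/7, 33/7, 32/7]
R5 ← R5 − (2/7)·R1: [0, 37/7, -4, 18/7, -36/7, -26/7]
R3 ← R3 − (2/5)·R2: [0, 0, 3/5, 4/5, -6/5, -13/5]
R4 ← R4 + (52/35)·R2: [0, 0, 192/35, 3/5, 321/35, 108/35]
R5 ← R5 − (37/35)·R2: [0, 0, -177/35, -3/5, -291/35, -93/35]
R4 ← R4 − (64/7)·R3: [0, 0, 0, -47/7, 141/7, 188/7]
R5 ← R5 + (59/7)·R3: [0, 0, 0, 43/7, -129/7, -172/7]
R5 ← R5 + (43/47)·R4: [0, 0, 0, 0, 0, 0]
4 nonzero rows, so rank(T) = 4.
T has 6 columns; by rank–nullity, nullity = 6 − 4 = 2.

2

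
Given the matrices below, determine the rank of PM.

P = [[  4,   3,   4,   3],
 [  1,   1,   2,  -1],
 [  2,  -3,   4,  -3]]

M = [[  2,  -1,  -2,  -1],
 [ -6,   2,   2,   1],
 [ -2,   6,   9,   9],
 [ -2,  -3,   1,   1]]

3

First compute PM:
[[-24,  17,  37,  38],
 [ -6,  16,  17,  17],
 [ 20,  25,  23,  28]]
Now row reduce the product.
R2 ← R2 − (1/4)·R1: [0, 47/4, 31/4, 15/2]
R3 ← R3 + (5/6)·R1: [0, 235/6, 323/6, 179/3]
R3 ← R3 − (10/3)·R2: [0, 0, 28, 104/3]
3 nonzero rows, so rank(PM) = 3.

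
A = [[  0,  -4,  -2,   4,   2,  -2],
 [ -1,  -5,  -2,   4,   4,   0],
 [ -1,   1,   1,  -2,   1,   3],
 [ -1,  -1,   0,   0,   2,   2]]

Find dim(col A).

Row reduce to echelon form.
Swap R1 ↔ R2
R3 ← R3 − R1: [0, 6, 3, -6, -3, 3]
R4 ← R4 − R1: [0, 4, 2, -4, -2, 2]
R3 ← R3 + (3/2)·R2: [0, 0, 0, 0, 0, 0]
R4 ← R4 + R2: [0, 0, 0, 0, 0, 0]
Echelon form has 2 nonzero rows, so rank(A) = 2.
The column space has dimension equal to the rank: 2.

2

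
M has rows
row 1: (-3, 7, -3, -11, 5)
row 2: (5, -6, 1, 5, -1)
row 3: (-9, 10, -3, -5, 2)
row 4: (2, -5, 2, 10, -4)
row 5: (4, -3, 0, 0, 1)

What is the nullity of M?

Row reduce to echelon form.
R2 ← R2 + (5/3)·R1: [0, 17/3, -4, -40/3, 22/3]
R3 ← R3 − (3)·R1: [0, -11, 6, 28, -13]
R4 ← R4 + (2/3)·R1: [0, -1/3, 0, 8/3, -2/3]
R5 ← R5 + (4/3)·R1: [0, 19/3, -4, -44/3, 23/3]
R3 ← R3 + (33/17)·R2: [0, 0, -30/17, 36/17, 21/17]
R4 ← R4 + (1/17)·R2: [0, 0, -4/17, 32/17, -4/17]
R5 ← R5 − (19/17)·R2: [0, 0, 8/17, 4/17, -9/17]
R4 ← R4 − (2/15)·R3: [0, 0, 0, 8/5, -2/5]
R5 ← R5 + (4/15)·R3: [0, 0, 0, 4/5, -1/5]
R5 ← R5 − (1/2)·R4: [0, 0, 0, 0, 0]
4 nonzero rows, so rank(M) = 4.
M has 5 columns; by rank–nullity, nullity = 5 − 4 = 1.

1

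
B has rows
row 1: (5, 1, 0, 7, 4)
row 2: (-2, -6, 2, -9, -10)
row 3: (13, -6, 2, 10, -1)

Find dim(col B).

Row reduce to echelon form.
R2 ← R2 + (2/5)·R1: [0, -28/5, 2, -31/5, -42/5]
R3 ← R3 − (13/5)·R1: [0, -43/5, 2, -41/5, -57/5]
R3 ← R3 − (43/28)·R2: [0, 0, -15/14, 37/28, 3/2]
Echelon form has 3 nonzero rows, so rank(B) = 3.
The column space has dimension equal to the rank: 3.

3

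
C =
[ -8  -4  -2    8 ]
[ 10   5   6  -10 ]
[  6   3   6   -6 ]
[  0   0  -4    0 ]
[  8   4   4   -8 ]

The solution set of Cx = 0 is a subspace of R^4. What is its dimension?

Row reduce to echelon form.
R2 ← R2 + (5/4)·R1: [0, 0, 7/2, 0]
R3 ← R3 + (3/4)·R1: [0, 0, 9/2, 0]
R5 ← R5 + R1: [0, 0, 2, 0]
R3 ← R3 − (9/7)·R2: [0, 0, 0, 0]
R4 ← R4 + (8/7)·R2: [0, 0, 0, 0]
R5 ← R5 − (4/7)·R2: [0, 0, 0, 0]
2 nonzero rows, so rank(C) = 2.
C has 4 columns; by rank–nullity, nullity = 4 − 2 = 2.

2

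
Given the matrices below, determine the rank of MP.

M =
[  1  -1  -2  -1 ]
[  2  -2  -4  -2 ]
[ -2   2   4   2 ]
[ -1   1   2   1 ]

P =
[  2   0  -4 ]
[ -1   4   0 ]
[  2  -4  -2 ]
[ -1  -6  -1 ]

1

First compute MP:
[[  0,  10,   1],
 [  0,  20,   2],
 [  0, -20,  -2],
 [  0, -10,  -1]]
Now row reduce the product.
R2 ← R2 − (2)·R1: [0, 0, 0]
R3 ← R3 + (2)·R1: [0, 0, 0]
R4 ← R4 + R1: [0, 0, 0]
1 nonzero row, so rank(MP) = 1.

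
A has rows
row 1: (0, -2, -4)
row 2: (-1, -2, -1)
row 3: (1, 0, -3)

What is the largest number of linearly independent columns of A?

Row reduce to echelon form.
Swap R1 ↔ R2
R3 ← R3 + R1: [0, -2, -4]
R3 ← R3 − R2: [0, 0, 0]
Echelon form has 2 nonzero rows, so rank(A) = 2.
The rank gives the maximum number of linearly independent columns: 2.

2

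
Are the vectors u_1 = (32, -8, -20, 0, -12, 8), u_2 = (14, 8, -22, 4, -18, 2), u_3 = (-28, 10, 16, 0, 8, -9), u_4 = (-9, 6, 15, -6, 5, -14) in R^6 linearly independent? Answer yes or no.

Form the matrix with these vectors as rows and row reduce.
R2 ← R2 − (7/16)·R1: [0, 23/2, -53/4, 4, -51/4, -3/2]
R3 ← R3 + (7/8)·R1: [0, 3, -3/2, 0, -5/2, -2]
R4 ← R4 + (9/32)·R1: [0, 15/4, 75/8, -6, 13/8, -47/4]
R3 ← R3 − (6/23)·R2: [0, 0, 45/23, -24/23, 19/23, -37/23]
R4 ← R4 − (15/46)·R2: [0, 0, 315/23, -168/23, 133/23, -259/23]
R4 ← R4 − (7)·R3: [0, 0, 0, 0, 0, 0]
3 nonzero rows, so the 4 vectors span a space of dimension 3.
Since 3 < 4, the vectors are linearly dependent.

no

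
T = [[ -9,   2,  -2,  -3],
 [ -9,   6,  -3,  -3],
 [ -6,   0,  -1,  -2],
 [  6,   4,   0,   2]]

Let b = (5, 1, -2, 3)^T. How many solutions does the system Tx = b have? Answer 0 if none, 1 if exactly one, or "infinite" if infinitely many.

Row reduce the augmented matrix [T | b].
R2 ← R2 − R1: [0, 4, -1, 0, -4]
R3 ← R3 − (2/3)·R1: [0, -4/3, 1/3, 0, -16/3]
R4 ← R4 + (2/3)·R1: [0, 16/3, -4/3, 0, 19/3]
R3 ← R3 + (1/3)·R2: [0, 0, 0, 0, -20/3]
R4 ← R4 − (4/3)·R2: [0, 0, 0, 0, 35/3]
R4 ← R4 + (7/4)·R3: [0, 0, 0, 0, 0]
The echelon form has 3 nonzero rows; the last pivot sits in the augmented column, so rank(T) = 2 but rank([T|b]) = 3.
Since the ranks differ, the system is inconsistent.
It has no solutions.

0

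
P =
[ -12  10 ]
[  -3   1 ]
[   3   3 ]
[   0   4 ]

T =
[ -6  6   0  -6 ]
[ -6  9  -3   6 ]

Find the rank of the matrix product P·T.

2

First compute PT:
[[ 12,  18, -30, 132],
 [ 12,  -9,  -3,  24],
 [-36,  45,  -9,   0],
 [-24,  36, -12,  24]]
Now row reduce the product.
R2 ← R2 − R1: [0, -27, 27, -108]
R3 ← R3 + (3)·R1: [0, 99, -99, 396]
R4 ← R4 + (2)·R1: [0, 72, -72, 288]
R3 ← R3 + (11/3)·R2: [0, 0, 0, 0]
R4 ← R4 + (8/3)·R2: [0, 0, 0, 0]
2 nonzero rows, so rank(PT) = 2.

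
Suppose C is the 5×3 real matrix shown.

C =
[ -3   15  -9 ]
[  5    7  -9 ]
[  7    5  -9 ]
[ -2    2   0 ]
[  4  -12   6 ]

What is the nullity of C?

1

Row reduce to echelon form.
R2 ← R2 + (5/3)·R1: [0, 32, -24]
R3 ← R3 + (7/3)·R1: [0, 40, -30]
R4 ← R4 − (2/3)·R1: [0, -8, 6]
R5 ← R5 + (4/3)·R1: [0, 8, -6]
R3 ← R3 − (5/4)·R2: [0, 0, 0]
R4 ← R4 + (1/4)·R2: [0, 0, 0]
R5 ← R5 − (1/4)·R2: [0, 0, 0]
2 nonzero rows, so rank(C) = 2.
C has 3 columns; by rank–nullity, nullity = 3 − 2 = 1.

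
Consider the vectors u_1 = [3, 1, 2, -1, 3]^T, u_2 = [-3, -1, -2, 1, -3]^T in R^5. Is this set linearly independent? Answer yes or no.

no

Form the matrix with these vectors as rows and row reduce.
R2 ← R2 + R1: [0, 0, 0, 0, 0]
1 nonzero row, so the 2 vectors span a space of dimension 1.
Since 1 < 2, the vectors are linearly dependent.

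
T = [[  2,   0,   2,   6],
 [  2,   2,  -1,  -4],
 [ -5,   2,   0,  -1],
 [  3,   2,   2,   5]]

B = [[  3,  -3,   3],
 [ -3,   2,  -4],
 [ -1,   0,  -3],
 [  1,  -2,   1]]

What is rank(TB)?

First compute TB:
[[ 10, -18,   6],
 [ -3,   6,  -3],
 [-22,  21, -24],
 [  6, -15,   0]]
Now row reduce the product.
R2 ← R2 + (3/10)·R1: [0, 3/5, -6/5]
R3 ← R3 + (11/5)·R1: [0, -93/5, -54/5]
R4 ← R4 − (3/5)·R1: [0, -21/5, -18/5]
R3 ← R3 + (31)·R2: [0, 0, -48]
R4 ← R4 + (7)·R2: [0, 0, -12]
R4 ← R4 − (1/4)·R3: [0, 0, 0]
3 nonzero rows, so rank(TB) = 3.

3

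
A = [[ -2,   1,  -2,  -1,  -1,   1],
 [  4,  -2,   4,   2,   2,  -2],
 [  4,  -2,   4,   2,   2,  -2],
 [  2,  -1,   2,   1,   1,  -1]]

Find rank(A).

Row reduce to echelon form.
R2 ← R2 + (2)·R1: [0, 0, 0, 0, 0, 0]
R3 ← R3 + (2)·R1: [0, 0, 0, 0, 0, 0]
R4 ← R4 + R1: [0, 0, 0, 0, 0, 0]
Echelon form has 1 nonzero row, so rank(A) = 1.

1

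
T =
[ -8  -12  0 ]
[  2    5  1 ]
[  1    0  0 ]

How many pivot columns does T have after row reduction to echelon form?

Row reduce to echelon form.
R2 ← R2 + (1/4)·R1: [0, 2, 1]
R3 ← R3 + (1/8)·R1: [0, -3/2, 0]
R3 ← R3 + (3/4)·R2: [0, 0, 3/4]
Echelon form has 3 nonzero rows, so rank(T) = 3.
Each nonzero row contributes one pivot column: 3 pivot columns.

3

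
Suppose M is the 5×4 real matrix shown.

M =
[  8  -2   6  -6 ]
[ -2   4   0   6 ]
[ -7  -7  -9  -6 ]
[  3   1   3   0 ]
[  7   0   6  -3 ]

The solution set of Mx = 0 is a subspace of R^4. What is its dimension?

Row reduce to echelon form.
R2 ← R2 + (1/4)·R1: [0, 7/2, 3/2, 9/2]
R3 ← R3 + (7/8)·R1: [0, -35/4, -15/4, -45/4]
R4 ← R4 − (3/8)·R1: [0, 7/4, 3/4, 9/4]
R5 ← R5 − (7/8)·R1: [0, 7/4, 3/4, 9/4]
R3 ← R3 + (5/2)·R2: [0, 0, 0, 0]
R4 ← R4 − (1/2)·R2: [0, 0, 0, 0]
R5 ← R5 − (1/2)·R2: [0, 0, 0, 0]
2 nonzero rows, so rank(M) = 2.
M has 4 columns; by rank–nullity, nullity = 4 − 2 = 2.

2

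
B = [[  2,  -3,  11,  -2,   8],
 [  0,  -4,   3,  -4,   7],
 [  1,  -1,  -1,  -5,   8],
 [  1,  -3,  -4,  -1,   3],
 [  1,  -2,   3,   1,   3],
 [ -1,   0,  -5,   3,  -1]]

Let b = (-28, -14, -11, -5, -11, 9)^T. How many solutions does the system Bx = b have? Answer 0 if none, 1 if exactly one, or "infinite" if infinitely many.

1

Row reduce the augmented matrix [B | b].
R3 ← R3 − (1/2)·R1: [0, 1/2, -13/2, -4, 4, 3]
R4 ← R4 − (1/2)·R1: [0, -3/2, -19/2, 0, -1, 9]
R5 ← R5 − (1/2)·R1: [0, -1/2, -5/2, 2, -1, 3]
R6 ← R6 + (1/2)·R1: [0, -3/2, 1/2, 2, 3, -5]
R3 ← R3 + (1/8)·R2: [0, 0, -49/8, -9/2, 39/8, 5/4]
R4 ← R4 − (3/8)·R2: [0, 0, -85/8, 3/2, -29/8, 57/4]
R5 ← R5 − (1/8)·R2: [0, 0, -23/8, 5/2, -15/8, 19/4]
R6 ← R6 − (3/8)·R2: [0, 0, -5/8, 7/2, 3/8, 1/4]
R4 ← R4 − (85/49)·R3: [0, 0, 0, 456/49, -592/49, 592/49]
R5 ← R5 − (23/49)·R3: [0, 0, 0, 226/49, -204/49, 204/49]
R6 ← R6 − (5/49)·R3: [0, 0, 0, 194/49, -6/49, 6/49]
R5 ← R5 − (113/228)·R4: [0, 0, 0, 0, 104/57, -104/57]
R6 ← R6 − (97/228)·R4: [0, 0, 0, 0, 286/57, -286/57]
R6 ← R6 − (11/4)·R5: [0, 0, 0, 0, 0, 0]
The echelon form has 5 nonzero rows, and every pivot lies in the first 5 columns, so rank(B) = rank([B|b]) = 5.
The system is consistent.
rank = 5 = number of unknowns, so the solution is unique.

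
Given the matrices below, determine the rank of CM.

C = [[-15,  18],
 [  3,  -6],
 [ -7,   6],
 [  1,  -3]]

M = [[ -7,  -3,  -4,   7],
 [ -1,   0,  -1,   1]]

First compute CM:
[[ 87,  45,  42, -87],
 [-15,  -9,  -6,  15],
 [ 43,  21,  22, -43],
 [ -4,  -3,  -1,   4]]
Now row reduce the product.
R2 ← R2 + (5/29)·R1: [0, -36/29, 36/29, 0]
R3 ← R3 − (43/87)·R1: [0, -36/29, 36/29, 0]
R4 ← R4 + (4/87)·R1: [0, -27/29, 27/29, 0]
R3 ← R3 − R2: [0, 0, 0, 0]
R4 ← R4 − (3/4)·R2: [0, 0, 0, 0]
2 nonzero rows, so rank(CM) = 2.

2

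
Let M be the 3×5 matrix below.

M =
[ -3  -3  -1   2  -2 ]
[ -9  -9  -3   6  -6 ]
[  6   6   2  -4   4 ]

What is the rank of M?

1

Row reduce to echelon form.
R2 ← R2 − (3)·R1: [0, 0, 0, 0, 0]
R3 ← R3 + (2)·R1: [0, 0, 0, 0, 0]
Echelon form has 1 nonzero row, so rank(M) = 1.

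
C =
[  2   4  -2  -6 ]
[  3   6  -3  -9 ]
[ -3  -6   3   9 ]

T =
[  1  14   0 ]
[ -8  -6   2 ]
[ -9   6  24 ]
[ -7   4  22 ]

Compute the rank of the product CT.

1

First compute CT:
[[ 30, -32, -172],
 [ 45, -48, -258],
 [-45,  48, 258]]
Now row reduce the product.
R2 ← R2 − (3/2)·R1: [0, 0, 0]
R3 ← R3 + (3/2)·R1: [0, 0, 0]
1 nonzero row, so rank(CT) = 1.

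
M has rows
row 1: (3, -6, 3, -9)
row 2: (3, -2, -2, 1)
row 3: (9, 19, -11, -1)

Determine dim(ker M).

1

Row reduce to echelon form.
R2 ← R2 − R1: [0, 4, -5, 10]
R3 ← R3 − (3)·R1: [0, 37, -20, 26]
R3 ← R3 − (37/4)·R2: [0, 0, 105/4, -133/2]
3 nonzero rows, so rank(M) = 3.
M has 4 columns; by rank–nullity, nullity = 4 − 3 = 1.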